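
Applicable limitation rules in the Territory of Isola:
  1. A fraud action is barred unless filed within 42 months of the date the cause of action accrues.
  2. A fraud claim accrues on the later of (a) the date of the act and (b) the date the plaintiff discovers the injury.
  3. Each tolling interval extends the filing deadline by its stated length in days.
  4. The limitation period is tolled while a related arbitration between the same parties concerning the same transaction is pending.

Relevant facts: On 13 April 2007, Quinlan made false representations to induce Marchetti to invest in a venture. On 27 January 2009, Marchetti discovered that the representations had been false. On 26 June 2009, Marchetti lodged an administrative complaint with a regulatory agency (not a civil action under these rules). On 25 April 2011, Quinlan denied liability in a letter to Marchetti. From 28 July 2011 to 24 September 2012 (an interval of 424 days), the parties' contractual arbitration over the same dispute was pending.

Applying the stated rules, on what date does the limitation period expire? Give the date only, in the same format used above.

Taking the later of the act (13 April 2007) and discovery (27 January 2009), the claim accrued on 27 January 2009.
The untolled deadline — 42 months after 27 January 2009 — is 27 July 2012.
Because the pending related arbitration ran from 28 July 2011 to 24 September 2012, the deadline is extended by 424 days to 24 September 2013.
Nothing else in the chronology tolls or restarts the period.

24 September 2013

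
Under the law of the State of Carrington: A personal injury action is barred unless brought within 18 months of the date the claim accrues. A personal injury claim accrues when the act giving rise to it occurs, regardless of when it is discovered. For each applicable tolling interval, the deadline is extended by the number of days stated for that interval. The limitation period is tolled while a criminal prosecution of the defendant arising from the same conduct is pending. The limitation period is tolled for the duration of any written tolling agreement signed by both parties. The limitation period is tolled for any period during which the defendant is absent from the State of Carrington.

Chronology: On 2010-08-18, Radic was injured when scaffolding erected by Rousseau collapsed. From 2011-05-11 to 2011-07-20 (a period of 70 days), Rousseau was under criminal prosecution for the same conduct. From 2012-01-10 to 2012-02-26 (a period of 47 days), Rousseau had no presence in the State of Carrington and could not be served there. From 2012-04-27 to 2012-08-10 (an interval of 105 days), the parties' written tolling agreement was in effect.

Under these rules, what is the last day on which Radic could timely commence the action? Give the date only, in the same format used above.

2012-09-27

The claim accrued on 2010-08-18, the date of the act.
Adding the 18 months base period to 2010-08-18 gives a deadline of 2012-02-18, before any tolling.
Because the pending criminal prosecution ran from 2011-05-11 to 2011-07-20, the deadline is extended by 70 days to 2012-04-28.
The defendant's absence from the jurisdiction from 2012-01-10 to 2012-02-26 tolled the period for 47 days, extending the deadline to 2012-06-14.
Because the written tolling agreement ran from 2012-04-27 to 2012-08-10, the deadline is extended by 105 days to 2012-09-27.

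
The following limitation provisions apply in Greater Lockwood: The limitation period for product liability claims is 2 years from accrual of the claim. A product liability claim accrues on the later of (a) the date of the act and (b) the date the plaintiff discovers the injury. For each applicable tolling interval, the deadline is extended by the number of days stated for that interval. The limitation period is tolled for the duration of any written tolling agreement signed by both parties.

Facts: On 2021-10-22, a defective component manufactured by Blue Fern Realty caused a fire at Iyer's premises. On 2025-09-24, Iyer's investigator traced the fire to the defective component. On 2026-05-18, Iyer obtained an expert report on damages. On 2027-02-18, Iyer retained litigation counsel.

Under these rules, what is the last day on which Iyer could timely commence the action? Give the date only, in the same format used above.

Taking the later of the act (2021-10-22) and discovery (2025-09-24), the claim accrued on 2025-09-24.
The untolled deadline — 2 years after 2025-09-24 — is 2027-09-24.
Nothing else in the chronology tolls or restarts the period.

2027-09-24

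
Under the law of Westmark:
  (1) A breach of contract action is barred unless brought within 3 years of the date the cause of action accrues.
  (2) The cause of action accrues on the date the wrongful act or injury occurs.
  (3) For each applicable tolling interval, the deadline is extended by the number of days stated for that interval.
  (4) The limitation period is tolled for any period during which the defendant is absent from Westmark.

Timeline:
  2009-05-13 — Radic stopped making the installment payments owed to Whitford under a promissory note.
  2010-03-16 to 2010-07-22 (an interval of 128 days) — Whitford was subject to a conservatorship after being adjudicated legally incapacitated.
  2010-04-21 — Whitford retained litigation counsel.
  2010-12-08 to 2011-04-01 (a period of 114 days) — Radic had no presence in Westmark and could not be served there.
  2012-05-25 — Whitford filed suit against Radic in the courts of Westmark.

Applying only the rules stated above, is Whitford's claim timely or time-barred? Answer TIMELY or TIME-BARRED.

TIMELY

The limitation period began to run on 2009-05-13.
The untolled deadline — 3 years after 2009-05-13 — is 2012-05-13.
Because the defendant's absence from the jurisdiction ran from 2010-12-08 to 2011-04-01, the deadline is extended by 114 days to 2012-09-04.
Although the plaintiff's incapacity ran from 2010-03-16 to 2010-07-22, the stated rules do not make that a tolling event, so it is disregarded.
The other events in the timeline have no effect on the limitation period under the stated rules.
Filing on 2012-05-25 beat the 2012-09-04 deadline — the action is timely.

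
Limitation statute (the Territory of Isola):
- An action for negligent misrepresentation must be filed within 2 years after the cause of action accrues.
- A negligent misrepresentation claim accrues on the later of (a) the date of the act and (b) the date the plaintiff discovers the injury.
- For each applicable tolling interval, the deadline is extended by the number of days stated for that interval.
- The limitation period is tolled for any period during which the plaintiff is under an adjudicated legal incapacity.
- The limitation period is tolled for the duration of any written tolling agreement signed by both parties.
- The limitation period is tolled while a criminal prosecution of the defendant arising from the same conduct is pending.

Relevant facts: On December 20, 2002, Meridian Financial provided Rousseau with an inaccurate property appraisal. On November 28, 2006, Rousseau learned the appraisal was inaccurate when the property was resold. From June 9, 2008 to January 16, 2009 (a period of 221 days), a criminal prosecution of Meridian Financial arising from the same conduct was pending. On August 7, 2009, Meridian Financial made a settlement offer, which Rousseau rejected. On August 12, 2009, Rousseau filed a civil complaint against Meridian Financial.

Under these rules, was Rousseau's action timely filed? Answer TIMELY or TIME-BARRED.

Taking the later of the act (December 20, 2002) and discovery (November 28, 2006), the claim accrued on November 28, 2006.
The untolled deadline — 2 years after November 28, 2006 — is November 28, 2008.
Because the pending criminal prosecution ran from June 9, 2008 to January 16, 2009, the deadline is extended by 221 days to July 7, 2009.
None of the other events listed affects the running of the period under the stated rules.
The August 12, 2009 filing falls after the July 7, 2009 deadline; the claim is time-barred.

TIME-BARRED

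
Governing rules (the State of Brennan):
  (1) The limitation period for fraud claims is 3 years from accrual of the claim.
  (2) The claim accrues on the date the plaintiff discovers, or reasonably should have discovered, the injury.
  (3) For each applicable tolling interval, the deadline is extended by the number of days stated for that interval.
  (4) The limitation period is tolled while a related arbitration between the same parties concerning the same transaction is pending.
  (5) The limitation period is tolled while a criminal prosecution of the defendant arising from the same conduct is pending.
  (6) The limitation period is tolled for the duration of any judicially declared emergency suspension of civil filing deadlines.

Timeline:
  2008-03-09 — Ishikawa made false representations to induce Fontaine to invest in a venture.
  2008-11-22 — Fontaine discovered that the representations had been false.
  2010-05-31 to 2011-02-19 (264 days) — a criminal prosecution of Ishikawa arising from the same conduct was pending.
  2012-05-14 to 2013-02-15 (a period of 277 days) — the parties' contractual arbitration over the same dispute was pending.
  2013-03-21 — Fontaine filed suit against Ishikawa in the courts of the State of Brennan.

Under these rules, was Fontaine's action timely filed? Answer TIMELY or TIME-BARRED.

TIMELY

The claim did not accrue until Fontaine discovered the injury on 2008-11-22; the 2008-03-09 act date does not start the clock under the stated rule.
The untolled deadline — 3 years after 2008-11-22 — is 2011-11-22.
The pending criminal prosecution from 2010-05-31 to 2011-02-19 tolled the period for 264 days, extending the deadline to 2012-08-12.
The pending related arbitration from 2012-05-14 to 2013-02-15 tolled the period for 277 days, extending the deadline to 2013-05-16.
Fontaine filed on 2013-03-21, before the 2013-05-16 deadline, so the action is timely.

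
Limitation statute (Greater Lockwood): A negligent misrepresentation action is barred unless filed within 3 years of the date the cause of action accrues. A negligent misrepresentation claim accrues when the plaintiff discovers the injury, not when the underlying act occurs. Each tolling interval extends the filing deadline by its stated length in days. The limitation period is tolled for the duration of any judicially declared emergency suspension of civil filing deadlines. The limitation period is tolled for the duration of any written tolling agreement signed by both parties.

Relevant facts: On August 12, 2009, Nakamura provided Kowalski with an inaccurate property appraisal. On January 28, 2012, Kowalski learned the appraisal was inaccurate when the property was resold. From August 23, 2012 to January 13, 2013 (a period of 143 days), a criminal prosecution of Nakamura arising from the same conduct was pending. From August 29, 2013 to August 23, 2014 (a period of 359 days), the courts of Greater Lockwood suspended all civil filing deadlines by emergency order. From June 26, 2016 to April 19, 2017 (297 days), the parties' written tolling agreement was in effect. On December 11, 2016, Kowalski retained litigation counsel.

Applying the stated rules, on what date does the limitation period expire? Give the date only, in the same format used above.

January 22, 2016

Under the discovery rule, the claim accrued on January 28, 2012, when Kowalski discovered the injury — not on the August 12, 2009 date of the underlying act.
3 years from January 28, 2012 is January 28, 2015.
The period was tolled for 359 days by the emergency suspension of filing deadlines (August 29, 2013 to August 23, 2014), pushing the deadline to January 22, 2016.
By the time the written tolling agreement began on June 26, 2016, the limitation period had already expired on January 22, 2016; that interval cannot revive it.
Although a criminal prosecution ran from August 23, 2012 to January 13, 2013, the stated rules do not make that a tolling event, so it is disregarded.
None of the other events listed affects the running of the period under the stated rules.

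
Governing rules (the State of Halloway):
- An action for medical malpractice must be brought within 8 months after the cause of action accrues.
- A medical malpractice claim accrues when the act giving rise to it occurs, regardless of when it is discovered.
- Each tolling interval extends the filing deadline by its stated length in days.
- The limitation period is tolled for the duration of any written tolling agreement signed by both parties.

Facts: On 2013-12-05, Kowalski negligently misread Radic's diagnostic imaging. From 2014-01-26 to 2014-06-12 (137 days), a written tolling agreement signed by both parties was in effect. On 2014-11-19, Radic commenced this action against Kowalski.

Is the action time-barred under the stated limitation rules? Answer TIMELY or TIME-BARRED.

TIMELY

The cause of action accrued on 2013-12-05, the date of the act.
The untolled deadline — 8 months after 2013-12-05 — is 2014-08-05.
Because the written tolling agreement ran from 2014-01-26 to 2014-06-12, the deadline is extended by 137 days to 2014-12-20.
The 2014-11-19 filing precedes the 2014-12-20 deadline; the claim is timely.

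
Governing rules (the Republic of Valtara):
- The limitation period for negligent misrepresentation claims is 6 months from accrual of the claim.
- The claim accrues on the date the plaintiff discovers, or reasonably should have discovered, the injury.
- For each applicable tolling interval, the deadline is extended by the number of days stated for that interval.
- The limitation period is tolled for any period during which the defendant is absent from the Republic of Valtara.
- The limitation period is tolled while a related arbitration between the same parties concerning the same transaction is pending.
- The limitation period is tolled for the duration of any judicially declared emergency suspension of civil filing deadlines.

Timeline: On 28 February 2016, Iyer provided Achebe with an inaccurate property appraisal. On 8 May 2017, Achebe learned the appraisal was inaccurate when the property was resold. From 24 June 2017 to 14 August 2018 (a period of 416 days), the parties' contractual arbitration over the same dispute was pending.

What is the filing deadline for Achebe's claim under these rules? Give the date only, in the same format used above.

29 December 2018

Under the discovery rule, the claim accrued on 8 May 2017, when Achebe discovered the injury — not on the 28 February 2016 date of the underlying act.
The untolled deadline — 6 months after 8 May 2017 — is 8 November 2017.
The pending related arbitration from 24 June 2017 to 14 August 2018 tolled the period for 416 days, extending the deadline to 29 December 2018.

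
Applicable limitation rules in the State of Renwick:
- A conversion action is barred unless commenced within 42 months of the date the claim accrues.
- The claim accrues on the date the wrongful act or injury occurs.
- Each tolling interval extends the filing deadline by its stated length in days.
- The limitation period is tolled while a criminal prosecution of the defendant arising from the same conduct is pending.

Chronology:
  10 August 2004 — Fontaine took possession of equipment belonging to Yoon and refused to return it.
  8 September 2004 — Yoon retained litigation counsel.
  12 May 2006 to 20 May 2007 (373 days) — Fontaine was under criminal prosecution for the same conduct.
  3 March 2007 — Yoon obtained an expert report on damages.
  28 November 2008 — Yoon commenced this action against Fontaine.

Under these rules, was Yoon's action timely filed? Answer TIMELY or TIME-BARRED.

The claim accrued on 10 August 2004, the date of the act.
The untolled deadline — 42 months after 10 August 2004 — is 10 February 2008.
The pending criminal prosecution from 12 May 2006 to 20 May 2007 tolled the period for 373 days, extending the deadline to 17 February 2009.
The other events in the timeline have no effect on the limitation period under the stated rules.
Yoon filed on 28 November 2008, before the 17 February 2009 deadline, so the action is timely.

TIMELY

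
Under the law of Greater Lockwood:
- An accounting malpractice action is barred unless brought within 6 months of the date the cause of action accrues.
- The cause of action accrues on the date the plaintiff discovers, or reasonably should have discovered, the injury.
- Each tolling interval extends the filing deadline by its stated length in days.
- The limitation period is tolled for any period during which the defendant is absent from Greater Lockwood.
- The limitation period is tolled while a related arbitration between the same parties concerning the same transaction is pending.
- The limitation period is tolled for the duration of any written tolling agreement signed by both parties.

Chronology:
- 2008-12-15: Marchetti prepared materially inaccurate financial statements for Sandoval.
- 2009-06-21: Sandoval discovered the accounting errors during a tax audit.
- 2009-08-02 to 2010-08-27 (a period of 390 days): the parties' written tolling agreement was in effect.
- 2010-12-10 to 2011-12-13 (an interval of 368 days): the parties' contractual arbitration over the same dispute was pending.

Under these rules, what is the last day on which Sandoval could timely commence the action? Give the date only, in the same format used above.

2012-01-18

Accrual is tied to discovery, so the period began on 2009-06-21 rather than on 2008-12-15 when the act occurred.
Adding the 6 months base period to 2009-06-21 gives a deadline of 2009-12-21, before any tolling.
The written tolling agreement from 2009-08-02 to 2010-08-27 tolled the period for 390 days, extending the deadline to 2011-01-15.
Because the pending related arbitration ran from 2010-12-10 to 2011-12-13, the deadline is extended by 368 days to 2012-01-18.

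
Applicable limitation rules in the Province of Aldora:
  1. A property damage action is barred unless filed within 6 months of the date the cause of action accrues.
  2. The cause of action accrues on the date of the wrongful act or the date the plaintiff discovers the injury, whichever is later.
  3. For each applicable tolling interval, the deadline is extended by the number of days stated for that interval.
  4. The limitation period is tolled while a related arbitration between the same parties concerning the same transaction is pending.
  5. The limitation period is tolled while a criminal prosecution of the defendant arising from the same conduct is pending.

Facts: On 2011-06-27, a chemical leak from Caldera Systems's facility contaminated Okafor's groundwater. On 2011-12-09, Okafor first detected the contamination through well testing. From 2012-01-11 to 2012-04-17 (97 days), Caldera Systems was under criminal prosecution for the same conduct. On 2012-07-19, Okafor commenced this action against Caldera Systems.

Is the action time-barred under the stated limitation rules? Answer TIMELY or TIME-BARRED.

The claim accrued on 2011-12-09 — the later of the 2011-06-27 act and the 2011-12-09 discovery.
The untolled deadline — 6 months after 2011-12-09 — is 2012-06-09.
Because the pending criminal prosecution ran from 2012-01-11 to 2012-04-17, the deadline is extended by 97 days to 2012-09-14.
Okafor filed on 2012-07-19, before the 2012-09-14 deadline, so the action is timely.

TIMELY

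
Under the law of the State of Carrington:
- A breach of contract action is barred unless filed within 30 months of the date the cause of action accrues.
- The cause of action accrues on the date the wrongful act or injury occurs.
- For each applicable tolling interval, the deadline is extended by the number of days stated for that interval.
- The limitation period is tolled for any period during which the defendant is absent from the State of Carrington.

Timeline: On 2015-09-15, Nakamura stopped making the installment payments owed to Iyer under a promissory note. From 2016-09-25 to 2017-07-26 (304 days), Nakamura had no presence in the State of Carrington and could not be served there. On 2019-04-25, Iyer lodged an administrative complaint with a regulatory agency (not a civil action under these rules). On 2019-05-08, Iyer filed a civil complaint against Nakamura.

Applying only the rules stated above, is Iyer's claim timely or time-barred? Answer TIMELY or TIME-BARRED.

TIME-BARRED

The cause of action accrued on 2015-09-15, the date of the act.
30 months from 2015-09-15 is 2018-03-15.
The defendant's absence from the jurisdiction from 2016-09-25 to 2017-07-26 tolled the period for 304 days, extending the deadline to 2019-01-13.
None of the other events listed affects the running of the period under the stated rules.
Filing on 2019-05-08 missed the 2019-01-13 deadline — the action is time-barred.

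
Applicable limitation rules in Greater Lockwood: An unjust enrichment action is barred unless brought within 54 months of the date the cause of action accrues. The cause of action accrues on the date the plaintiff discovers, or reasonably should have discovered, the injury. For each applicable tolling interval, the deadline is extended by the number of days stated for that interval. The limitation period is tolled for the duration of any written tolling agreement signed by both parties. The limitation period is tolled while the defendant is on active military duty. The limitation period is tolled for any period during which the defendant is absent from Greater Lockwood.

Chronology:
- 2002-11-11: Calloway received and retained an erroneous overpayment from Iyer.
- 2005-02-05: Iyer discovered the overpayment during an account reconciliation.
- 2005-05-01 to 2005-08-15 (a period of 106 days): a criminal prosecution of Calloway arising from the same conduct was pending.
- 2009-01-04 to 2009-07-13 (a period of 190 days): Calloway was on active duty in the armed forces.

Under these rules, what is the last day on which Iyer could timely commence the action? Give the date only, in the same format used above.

2010-02-11

Under the discovery rule, the claim accrued on 2005-02-05, when Iyer discovered the injury — not on the 2002-11-11 date of the underlying act.
The untolled deadline — 54 months after 2005-02-05 — is 2009-08-05.
The period was tolled for 190 days by the defendant's active military service (2009-01-04 to 2009-07-13), pushing the deadline to 2010-02-11.
No stated provision tolls the period for a criminal prosecution, so the interval from 2005-05-01 to 2005-08-15 has no effect on the deadline.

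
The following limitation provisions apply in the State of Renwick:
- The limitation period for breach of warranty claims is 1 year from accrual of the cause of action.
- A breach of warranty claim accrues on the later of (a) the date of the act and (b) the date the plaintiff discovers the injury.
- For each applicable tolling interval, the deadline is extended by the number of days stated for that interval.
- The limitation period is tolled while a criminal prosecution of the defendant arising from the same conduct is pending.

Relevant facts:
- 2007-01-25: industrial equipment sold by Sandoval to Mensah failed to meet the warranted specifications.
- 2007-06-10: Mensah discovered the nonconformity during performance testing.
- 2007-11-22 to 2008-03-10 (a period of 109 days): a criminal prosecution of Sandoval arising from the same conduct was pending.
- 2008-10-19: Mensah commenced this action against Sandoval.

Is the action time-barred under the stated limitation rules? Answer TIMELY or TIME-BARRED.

TIME-BARRED

The claim accrued on 2007-06-10 — the later of the 2007-01-25 act and the 2007-06-10 discovery.
1 year from 2007-06-10 is 2008-06-10.
The period was tolled for 109 days by the pending criminal prosecution (2007-11-22 to 2008-03-10), pushing the deadline to 2008-09-27.
Mensah filed on 2008-10-19, after the 2008-09-27 deadline, so the action is time-barred.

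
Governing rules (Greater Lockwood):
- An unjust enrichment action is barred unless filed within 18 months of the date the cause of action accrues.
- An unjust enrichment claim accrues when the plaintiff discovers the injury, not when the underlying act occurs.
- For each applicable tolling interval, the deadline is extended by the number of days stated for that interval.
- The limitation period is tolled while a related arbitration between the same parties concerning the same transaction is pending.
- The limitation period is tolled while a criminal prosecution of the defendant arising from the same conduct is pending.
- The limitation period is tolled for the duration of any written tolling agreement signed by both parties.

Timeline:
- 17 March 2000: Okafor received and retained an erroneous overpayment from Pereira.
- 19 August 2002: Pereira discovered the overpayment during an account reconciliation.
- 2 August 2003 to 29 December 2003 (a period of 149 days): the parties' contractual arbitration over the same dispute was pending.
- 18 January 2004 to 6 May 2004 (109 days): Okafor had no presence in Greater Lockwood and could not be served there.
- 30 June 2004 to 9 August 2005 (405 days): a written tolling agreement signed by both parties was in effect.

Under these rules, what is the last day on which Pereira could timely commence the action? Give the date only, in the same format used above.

Under the discovery rule, the claim accrued on 19 August 2002, when Pereira discovered the injury — not on the 17 March 2000 date of the underlying act.
18 months from 19 August 2002 is 19 February 2004.
The period was tolled for 149 days by the pending related arbitration (2 August 2003 to 29 December 2003), pushing the deadline to 17 July 2004.
The period was tolled for 405 days by the written tolling agreement (30 June 2004 to 9 August 2005), pushing the deadline to 26 August 2005.
The defendant's absence from the jurisdiction from 18 January 2004 to 6 May 2004 does not toll the period, because no stated rule makes the defendant's absence a tolling event.

26 August 2005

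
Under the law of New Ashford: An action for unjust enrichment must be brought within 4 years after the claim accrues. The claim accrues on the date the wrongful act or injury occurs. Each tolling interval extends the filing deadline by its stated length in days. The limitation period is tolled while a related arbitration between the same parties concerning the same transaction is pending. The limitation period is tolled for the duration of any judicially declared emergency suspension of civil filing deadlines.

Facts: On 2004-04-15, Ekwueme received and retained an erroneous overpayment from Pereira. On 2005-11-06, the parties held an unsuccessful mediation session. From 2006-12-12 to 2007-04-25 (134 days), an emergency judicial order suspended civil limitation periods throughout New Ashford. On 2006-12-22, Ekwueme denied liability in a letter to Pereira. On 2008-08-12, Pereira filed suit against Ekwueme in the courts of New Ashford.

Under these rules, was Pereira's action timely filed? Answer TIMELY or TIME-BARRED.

The claim accrued on 2004-04-15, the date of the act.
4 years from 2004-04-15 is 2008-04-15.
The period was tolled for 134 days by the emergency suspension of filing deadlines (2006-12-12 to 2007-04-25), pushing the deadline to 2008-08-27.
Nothing else in the chronology tolls or restarts the period.
The 2008-08-12 filing precedes the 2008-08-27 deadline; the claim is timely.

TIMELY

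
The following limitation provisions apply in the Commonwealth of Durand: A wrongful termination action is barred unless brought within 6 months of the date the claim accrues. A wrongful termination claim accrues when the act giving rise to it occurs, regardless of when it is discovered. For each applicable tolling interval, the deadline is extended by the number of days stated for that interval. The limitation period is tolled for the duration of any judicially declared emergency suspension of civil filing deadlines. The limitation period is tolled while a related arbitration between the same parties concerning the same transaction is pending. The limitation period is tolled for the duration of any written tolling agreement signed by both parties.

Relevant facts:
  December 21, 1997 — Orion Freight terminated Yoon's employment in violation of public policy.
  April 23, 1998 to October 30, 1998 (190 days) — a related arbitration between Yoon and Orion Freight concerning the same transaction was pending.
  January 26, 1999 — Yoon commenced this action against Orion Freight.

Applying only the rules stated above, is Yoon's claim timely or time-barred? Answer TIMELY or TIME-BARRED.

The limitation period began to run on December 21, 1997.
The untolled deadline — 6 months after December 21, 1997 — is June 21, 1998.
The period was tolled for 190 days by the pending related arbitration (April 23, 1998 to October 30, 1998), pushing the deadline to December 28, 1998.
Filing on January 26, 1999 missed the December 28, 1998 deadline — the action is time-barred.

TIME-BARRED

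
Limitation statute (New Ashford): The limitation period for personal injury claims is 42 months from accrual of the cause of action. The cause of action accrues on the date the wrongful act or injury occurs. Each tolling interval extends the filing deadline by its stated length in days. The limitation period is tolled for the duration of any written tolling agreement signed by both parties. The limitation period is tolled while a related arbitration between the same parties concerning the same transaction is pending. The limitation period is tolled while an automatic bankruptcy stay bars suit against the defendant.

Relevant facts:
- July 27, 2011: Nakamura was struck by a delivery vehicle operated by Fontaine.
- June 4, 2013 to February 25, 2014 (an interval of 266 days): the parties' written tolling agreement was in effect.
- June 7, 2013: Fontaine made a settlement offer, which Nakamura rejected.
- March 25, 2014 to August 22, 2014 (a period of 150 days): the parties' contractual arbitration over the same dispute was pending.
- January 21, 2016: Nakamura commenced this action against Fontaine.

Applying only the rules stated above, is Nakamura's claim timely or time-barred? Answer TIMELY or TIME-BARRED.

The claim accrued on July 27, 2011, when the wrongful act occurred.
42 months from July 27, 2011 is January 27, 2015.
The written tolling agreement from June 4, 2013 to February 25, 2014 tolled the period for 266 days, extending the deadline to October 20, 2015.
Because the pending related arbitration ran from March 25, 2014 to August 22, 2014, the deadline is extended by 150 days to March 18, 2016.
The other events in the timeline have no effect on the limitation period under the stated rules.
The January 21, 2016 filing precedes the March 18, 2016 deadline; the claim is timely.

TIMELY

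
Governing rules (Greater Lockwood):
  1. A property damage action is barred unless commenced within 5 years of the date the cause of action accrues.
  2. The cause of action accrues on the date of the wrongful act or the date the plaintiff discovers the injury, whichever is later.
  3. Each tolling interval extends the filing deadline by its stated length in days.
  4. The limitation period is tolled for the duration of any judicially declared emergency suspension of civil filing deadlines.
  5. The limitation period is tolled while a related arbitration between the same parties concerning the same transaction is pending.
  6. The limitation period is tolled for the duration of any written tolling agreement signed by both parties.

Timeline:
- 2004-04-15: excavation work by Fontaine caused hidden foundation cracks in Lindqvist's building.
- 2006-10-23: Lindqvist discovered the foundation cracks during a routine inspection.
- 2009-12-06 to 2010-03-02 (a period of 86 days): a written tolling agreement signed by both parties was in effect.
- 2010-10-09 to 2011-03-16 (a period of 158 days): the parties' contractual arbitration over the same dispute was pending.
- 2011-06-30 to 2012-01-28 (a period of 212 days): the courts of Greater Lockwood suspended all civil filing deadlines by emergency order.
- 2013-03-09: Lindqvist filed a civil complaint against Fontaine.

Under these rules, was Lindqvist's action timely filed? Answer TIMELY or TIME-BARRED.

Taking the later of the act (2004-04-15) and discovery (2006-10-23), the claim accrued on 2006-10-23.
The untolled deadline — 5 years after 2006-10-23 — is 2011-10-23.
The period was tolled for 86 days by the written tolling agreement (2009-12-06 to 2010-03-02), pushing the deadline to 2012-01-17.
The pending related arbitration from 2010-10-09 to 2011-03-16 tolled the period for 158 days, extending the deadline to 2012-06-23.
Because the emergency suspension of filing deadlines ran from 2011-06-30 to 2012-01-28, the deadline is extended by 212 days to 2013-01-21.
Filing on 2013-03-09 missed the 2013-01-21 deadline — the action is time-barred.

TIME-BARRED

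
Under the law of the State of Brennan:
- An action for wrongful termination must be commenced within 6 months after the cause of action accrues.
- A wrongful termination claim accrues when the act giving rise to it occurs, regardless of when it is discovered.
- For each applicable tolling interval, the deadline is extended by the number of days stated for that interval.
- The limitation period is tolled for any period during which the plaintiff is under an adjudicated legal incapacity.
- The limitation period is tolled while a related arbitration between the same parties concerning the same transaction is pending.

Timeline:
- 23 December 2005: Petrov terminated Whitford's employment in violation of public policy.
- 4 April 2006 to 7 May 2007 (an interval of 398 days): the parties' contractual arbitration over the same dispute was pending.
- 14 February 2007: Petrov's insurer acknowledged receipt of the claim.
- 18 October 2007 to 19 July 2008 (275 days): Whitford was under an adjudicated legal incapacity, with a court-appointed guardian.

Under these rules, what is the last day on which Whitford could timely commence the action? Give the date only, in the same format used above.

The claim accrued on 23 December 2005, when the wrongful act occurred.
6 months from 23 December 2005 is 23 June 2006.
Because the pending related arbitration ran from 4 April 2006 to 7 May 2007, the deadline is extended by 398 days to 26 July 2007.
The plaintiff's legal incapacity starting 18 October 2007 came too late — the period had run on 26 July 2007 — and so does not extend the deadline.
The other events in the timeline have no effect on the limitation period under the stated rules.

26 July 2007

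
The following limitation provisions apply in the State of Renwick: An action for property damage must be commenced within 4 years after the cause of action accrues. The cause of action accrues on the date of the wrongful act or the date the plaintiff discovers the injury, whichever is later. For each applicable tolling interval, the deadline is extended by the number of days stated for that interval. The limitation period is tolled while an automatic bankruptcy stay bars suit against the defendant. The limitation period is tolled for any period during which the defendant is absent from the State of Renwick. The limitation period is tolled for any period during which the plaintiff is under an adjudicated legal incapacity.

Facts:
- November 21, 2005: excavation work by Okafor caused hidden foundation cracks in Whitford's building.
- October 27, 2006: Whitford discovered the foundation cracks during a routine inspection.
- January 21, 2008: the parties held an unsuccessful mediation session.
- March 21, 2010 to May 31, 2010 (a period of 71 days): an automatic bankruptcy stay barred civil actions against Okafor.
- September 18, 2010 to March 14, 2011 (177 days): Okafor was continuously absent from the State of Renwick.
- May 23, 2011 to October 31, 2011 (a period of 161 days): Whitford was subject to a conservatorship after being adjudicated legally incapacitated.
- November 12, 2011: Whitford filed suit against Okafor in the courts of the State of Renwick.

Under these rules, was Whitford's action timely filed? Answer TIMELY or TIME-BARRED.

Taking the later of the act (November 21, 2005) and discovery (October 27, 2006), the claim accrued on October 27, 2006.
Adding the 4 years base period to October 27, 2006 gives a deadline of October 27, 2010, before any tolling.
The automatic bankruptcy stay from March 21, 2010 to May 31, 2010 tolled the period for 71 days, extending the deadline to January 6, 2011.
The defendant's absence from the jurisdiction from September 18, 2010 to March 14, 2011 tolled the period for 177 days, extending the deadline to July 2, 2011.
The period was tolled for 161 days by the plaintiff's legal incapacity (May 23, 2011 to October 31, 2011), pushing the deadline to December 10, 2011.
The other events in the timeline have no effect on the limitation period under the stated rules.
Filing on November 12, 2011 beat the December 10, 2011 deadline — the action is timely.

TIMELY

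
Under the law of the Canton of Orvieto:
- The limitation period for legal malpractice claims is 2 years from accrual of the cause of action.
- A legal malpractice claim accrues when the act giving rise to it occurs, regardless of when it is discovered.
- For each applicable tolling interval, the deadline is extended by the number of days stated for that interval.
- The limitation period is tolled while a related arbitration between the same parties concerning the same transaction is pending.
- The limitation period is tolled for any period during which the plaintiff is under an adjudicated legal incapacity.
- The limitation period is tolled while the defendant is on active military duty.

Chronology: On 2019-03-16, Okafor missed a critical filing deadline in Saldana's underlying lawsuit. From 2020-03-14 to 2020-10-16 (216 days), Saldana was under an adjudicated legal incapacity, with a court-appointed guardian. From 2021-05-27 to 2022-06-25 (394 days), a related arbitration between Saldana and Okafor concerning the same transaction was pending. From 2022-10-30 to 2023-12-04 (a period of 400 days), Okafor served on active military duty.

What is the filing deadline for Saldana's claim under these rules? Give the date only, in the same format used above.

The limitation period began to run on 2019-03-16.
2 years from 2019-03-16 is 2021-03-16.
The period was tolled for 216 days by the plaintiff's legal incapacity (2020-03-14 to 2020-10-16), pushing the deadline to 2021-10-18.
The pending related arbitration from 2021-05-27 to 2022-06-25 tolled the period for 394 days, extending the deadline to 2022-11-16.
The period was tolled for 400 days by the defendant's active military service (2022-10-30 to 2023-12-04), pushing the deadline to 2023-12-21.

2023-12-21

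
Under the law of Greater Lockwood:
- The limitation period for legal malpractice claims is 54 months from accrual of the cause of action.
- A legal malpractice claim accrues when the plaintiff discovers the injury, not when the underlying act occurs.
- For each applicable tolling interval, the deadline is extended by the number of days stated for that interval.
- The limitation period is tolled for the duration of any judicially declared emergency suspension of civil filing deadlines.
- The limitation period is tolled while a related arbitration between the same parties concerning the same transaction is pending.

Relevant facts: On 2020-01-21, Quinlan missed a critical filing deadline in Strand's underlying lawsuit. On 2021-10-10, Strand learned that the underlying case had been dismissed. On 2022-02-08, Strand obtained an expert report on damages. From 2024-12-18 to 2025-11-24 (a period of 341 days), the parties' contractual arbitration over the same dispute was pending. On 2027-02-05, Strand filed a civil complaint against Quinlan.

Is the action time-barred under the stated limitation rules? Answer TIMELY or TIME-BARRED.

Accrual is tied to discovery, so the period began on 2021-10-10 rather than on 2020-01-21 when the act occurred.
Adding the 54 months base period to 2021-10-10 gives a deadline of 2026-04-10, before any tolling.
The period was tolled for 341 days by the pending related arbitration (2024-12-18 to 2025-11-24), pushing the deadline to 2027-03-17.
Nothing else in the chronology tolls or restarts the period.
Filing on 2027-02-05 beat the 2027-03-17 deadline — the action is timely.

TIMELY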